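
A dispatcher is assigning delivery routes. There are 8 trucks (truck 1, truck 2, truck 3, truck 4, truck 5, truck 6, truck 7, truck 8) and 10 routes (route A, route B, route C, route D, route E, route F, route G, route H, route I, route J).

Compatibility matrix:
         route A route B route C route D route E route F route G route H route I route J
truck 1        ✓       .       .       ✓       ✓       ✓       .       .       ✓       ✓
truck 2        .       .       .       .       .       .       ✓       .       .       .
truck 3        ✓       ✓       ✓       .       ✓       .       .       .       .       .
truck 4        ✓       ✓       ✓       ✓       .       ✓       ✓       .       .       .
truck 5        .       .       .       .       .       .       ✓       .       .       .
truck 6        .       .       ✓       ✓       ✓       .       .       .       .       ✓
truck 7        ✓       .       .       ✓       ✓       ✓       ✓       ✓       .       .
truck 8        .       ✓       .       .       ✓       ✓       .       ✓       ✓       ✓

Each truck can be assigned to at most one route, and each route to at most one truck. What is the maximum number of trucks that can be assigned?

7

One maximum matching: truck 1–route J, truck 2–route G, truck 3–route B, truck 4–route A, truck 6–route C, truck 7–route D, truck 8–route E.
The set {truck 2, truck 5} has only 1 neighbour ({route G}), so by Hall's theorem at most 7 of the 8 trucks can be matched.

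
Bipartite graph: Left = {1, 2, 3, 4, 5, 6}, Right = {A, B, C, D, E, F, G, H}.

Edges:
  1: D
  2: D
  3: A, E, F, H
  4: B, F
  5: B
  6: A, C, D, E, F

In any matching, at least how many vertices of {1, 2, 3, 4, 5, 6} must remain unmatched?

1

For example, pair 1-D, 3-H, 4-F, 5-B, 6-A.
The set {1, 2} has only 1 neighbour ({D}), so by Hall's theorem at most 5 of the 6 left vertices can be matched.
That matches 5 of the 6, leaving 1 unmatched; no matching can do better.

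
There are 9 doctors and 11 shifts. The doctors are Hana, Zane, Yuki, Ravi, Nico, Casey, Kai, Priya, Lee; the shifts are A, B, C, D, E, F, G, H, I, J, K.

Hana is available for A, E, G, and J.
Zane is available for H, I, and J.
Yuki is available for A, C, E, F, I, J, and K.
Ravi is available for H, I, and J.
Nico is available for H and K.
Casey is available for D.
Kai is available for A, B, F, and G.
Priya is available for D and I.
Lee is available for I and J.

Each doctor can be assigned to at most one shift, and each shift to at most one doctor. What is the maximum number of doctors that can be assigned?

8

For example, pair Hana→E, Zane→H, Yuki→A, Ravi→J, Nico→K, Casey→D, Kai→B, Priya→I.
The set {Zane, Ravi, Casey, Priya, Lee} has only 4 neighbours ({D, H, I, J}), so by Hall's theorem at most 8 of the 9 doctors can be matched.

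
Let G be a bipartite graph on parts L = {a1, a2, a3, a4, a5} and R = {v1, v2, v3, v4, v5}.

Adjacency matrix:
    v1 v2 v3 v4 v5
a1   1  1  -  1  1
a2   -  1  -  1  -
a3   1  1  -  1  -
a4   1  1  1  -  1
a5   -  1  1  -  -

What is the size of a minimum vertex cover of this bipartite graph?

A maximum matching has 5 edges (e.g. a1–v5, a2–v4, a3–v1, a4–v3, a5–v2).
By König's theorem the minimum vertex cover has the same size. One such cover is {a1, a2, a3, a4, a5}.

5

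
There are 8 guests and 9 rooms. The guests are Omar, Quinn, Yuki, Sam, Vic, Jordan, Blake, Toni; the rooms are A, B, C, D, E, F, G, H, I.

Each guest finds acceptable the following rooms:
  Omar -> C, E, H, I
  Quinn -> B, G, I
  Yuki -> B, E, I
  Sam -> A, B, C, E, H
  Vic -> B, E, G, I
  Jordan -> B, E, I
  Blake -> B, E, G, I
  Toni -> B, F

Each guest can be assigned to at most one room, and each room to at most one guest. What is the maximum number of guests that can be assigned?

7

A valid assignment of size 7: Omar-C, Quinn-G, Yuki-I, Sam-A, Vic-E, Jordan-B, Toni-F.
The set {Quinn, Yuki, Vic, Jordan, Blake} has only 4 neighbours ({B, E, G, I}), so by Hall's theorem at most 7 of the 8 guests can be matched.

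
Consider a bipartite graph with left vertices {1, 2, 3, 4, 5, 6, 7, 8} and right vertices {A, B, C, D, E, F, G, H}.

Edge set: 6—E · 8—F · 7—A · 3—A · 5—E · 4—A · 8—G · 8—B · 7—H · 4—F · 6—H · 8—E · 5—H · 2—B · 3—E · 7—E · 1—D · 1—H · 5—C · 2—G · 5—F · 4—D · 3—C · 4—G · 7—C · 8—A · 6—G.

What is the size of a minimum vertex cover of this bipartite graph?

8

{1, 2, 3, 4, 5, 6, 7, 8} is a vertex cover of size 8: every edge has an endpoint in this set.
No smaller cover exists because 1–D, 2–B, 3–A, 4–F, 5–H, 6–E, 7–C, 8–G is a matching of size 8, and a cover must include an endpoint of each of these disjoint edges (König's theorem).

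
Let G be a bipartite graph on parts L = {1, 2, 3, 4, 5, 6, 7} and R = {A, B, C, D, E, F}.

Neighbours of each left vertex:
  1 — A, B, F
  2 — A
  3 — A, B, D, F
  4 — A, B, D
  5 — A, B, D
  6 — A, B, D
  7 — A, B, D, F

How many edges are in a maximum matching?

One maximum matching: 1–F, 2–A, 3–D, 4–B.
The set {1, 2, 3, 4, 5, 6, 7} has only 4 neighbours ({A, B, D, F}), so by Hall's theorem at most 4 of the 7 left vertices can be matched.

4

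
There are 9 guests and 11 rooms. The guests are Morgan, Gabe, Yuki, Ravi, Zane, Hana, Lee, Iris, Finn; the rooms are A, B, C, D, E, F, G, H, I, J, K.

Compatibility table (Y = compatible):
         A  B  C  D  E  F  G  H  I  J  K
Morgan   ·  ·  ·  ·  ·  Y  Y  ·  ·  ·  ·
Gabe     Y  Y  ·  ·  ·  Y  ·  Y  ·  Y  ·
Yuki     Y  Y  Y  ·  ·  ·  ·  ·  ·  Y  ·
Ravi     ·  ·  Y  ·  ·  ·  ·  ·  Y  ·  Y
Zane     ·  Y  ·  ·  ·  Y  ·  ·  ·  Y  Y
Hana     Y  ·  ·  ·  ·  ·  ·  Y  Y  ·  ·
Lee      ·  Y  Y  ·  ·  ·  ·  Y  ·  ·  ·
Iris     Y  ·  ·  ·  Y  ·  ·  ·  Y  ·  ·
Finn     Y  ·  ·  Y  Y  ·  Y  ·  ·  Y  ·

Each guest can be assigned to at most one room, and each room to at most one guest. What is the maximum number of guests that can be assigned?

9

One maximum matching: Morgan-G, Gabe-A, Yuki-B, Ravi-K, Zane-F, Hana-H, Lee-C, Iris-I, Finn-J.
This saturates every guest, so 9 is the maximum.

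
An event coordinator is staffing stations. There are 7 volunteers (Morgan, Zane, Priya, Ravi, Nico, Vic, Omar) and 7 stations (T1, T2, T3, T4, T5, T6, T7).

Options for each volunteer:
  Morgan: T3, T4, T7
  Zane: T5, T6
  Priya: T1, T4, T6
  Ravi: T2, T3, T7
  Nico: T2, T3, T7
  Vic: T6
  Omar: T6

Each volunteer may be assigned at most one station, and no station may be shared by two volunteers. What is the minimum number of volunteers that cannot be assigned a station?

1

One maximum matching: Morgan→T4, Zane→T5, Priya→T1, Ravi→T2, Nico→T7, Vic→T6.
The set {Vic, Omar} has only 1 neighbour ({T6}), so by Hall's theorem at most 6 of the 7 volunteers can be matched.
That matches 6 of the 7, leaving 1 unmatched; no matching can do better.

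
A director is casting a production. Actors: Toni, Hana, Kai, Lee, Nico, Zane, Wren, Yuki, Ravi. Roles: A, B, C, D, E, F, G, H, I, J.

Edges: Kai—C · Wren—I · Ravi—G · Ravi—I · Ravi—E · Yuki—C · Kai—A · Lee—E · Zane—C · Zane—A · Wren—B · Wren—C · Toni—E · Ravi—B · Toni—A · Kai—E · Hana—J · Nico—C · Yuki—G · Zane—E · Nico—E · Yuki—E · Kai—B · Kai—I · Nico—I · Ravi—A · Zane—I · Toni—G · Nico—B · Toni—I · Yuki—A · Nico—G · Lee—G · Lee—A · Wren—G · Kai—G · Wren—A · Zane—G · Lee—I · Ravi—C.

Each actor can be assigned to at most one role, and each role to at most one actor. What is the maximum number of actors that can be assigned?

One maximum matching: Toni→E, Hana→J, Kai→C, Lee→I, Nico→B, Zane→A, Wren→G.
The set {Toni, Kai, Lee, Nico, Zane, Wren, Yuki, Ravi} has only 6 neighbours ({A, B, C, E, G, I}), so by Hall's theorem at most 7 of the 9 actors can be matched.

7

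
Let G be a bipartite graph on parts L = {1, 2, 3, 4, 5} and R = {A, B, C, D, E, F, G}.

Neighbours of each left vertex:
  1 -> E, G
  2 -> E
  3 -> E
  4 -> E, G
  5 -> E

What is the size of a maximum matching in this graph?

2

One maximum matching: 1–G, 2–E.
The set {1, 2, 3, 4, 5} has only 2 neighbours ({E, G}), so by Hall's theorem at most 2 of the 5 left vertices can be matched.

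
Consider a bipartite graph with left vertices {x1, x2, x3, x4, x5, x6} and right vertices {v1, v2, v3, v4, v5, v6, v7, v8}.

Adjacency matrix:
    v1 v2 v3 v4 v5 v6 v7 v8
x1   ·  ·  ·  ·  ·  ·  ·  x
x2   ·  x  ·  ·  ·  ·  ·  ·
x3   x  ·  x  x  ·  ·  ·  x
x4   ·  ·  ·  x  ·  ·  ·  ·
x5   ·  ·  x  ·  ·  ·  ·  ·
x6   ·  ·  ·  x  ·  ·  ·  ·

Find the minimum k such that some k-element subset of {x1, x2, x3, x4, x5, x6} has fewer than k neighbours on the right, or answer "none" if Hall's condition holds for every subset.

2

Take S = {x4, x6}. Its neighbourhood is {v4}, so |N(S)| = 1 < |S| = 2.
No single vertex violates Hall's condition since each has at least one neighbour, so 2 is the minimum.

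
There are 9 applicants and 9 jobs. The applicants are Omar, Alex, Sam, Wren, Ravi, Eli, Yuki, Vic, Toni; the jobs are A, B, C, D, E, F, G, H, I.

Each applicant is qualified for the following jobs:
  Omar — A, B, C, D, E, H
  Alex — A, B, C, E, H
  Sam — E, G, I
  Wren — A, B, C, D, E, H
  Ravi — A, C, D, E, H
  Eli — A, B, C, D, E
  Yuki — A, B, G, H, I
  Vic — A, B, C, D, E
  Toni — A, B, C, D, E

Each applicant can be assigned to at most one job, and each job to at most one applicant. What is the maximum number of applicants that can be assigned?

8

A valid assignment of size 8: Omar-H, Alex-C, Sam-G, Wren-D, Ravi-E, Eli-B, Yuki-I, Vic-A.
The set {Omar, Alex, Wren, Ravi, Eli, Vic, Toni} has only 6 neighbours ({A, B, C, D, E, H}), so by Hall's theorem at most 8 of the 9 applicants can be matched.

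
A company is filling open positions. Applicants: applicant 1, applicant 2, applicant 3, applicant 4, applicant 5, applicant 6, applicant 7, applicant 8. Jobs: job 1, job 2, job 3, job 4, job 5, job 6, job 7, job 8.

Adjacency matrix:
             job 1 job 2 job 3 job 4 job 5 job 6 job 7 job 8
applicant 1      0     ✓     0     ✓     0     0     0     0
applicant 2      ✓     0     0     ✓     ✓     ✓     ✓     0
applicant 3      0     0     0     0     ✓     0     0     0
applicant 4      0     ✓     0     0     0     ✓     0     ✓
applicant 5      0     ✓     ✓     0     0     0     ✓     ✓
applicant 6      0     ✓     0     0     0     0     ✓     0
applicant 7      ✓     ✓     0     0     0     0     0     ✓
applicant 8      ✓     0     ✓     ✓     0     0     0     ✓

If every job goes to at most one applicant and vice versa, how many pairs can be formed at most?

8

For example, pair applicant 1-job 4, applicant 2-job 1, applicant 3-job 5, applicant 4-job 6, applicant 5-job 8, applicant 6-job 7, applicant 7-job 2, applicant 8-job 3.
All 8 applicants are matched, so no larger matching exists.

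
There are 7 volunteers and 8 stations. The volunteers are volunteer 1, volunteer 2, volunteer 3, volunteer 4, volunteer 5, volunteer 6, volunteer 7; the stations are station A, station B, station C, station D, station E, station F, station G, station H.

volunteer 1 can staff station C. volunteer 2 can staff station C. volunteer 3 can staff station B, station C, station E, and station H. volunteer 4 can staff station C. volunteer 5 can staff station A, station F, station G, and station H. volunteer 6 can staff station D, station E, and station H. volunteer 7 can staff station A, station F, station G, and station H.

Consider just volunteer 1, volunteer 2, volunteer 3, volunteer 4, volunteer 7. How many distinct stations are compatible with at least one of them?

7

The union of neighbours of {volunteer 1, volunteer 2, volunteer 3, volunteer 4, volunteer 7} is {station A, station B, station C, station E, station F, station G, station H}, which has 7 elements.
Since |N(S)| = 7 ≥ |S| = 5, Hall's condition holds for this subset.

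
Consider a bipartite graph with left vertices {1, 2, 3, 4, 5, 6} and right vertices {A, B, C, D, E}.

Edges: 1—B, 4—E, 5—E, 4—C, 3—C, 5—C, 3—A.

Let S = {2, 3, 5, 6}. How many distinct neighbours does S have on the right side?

3

The union of neighbours of {2, 3, 5, 6} is {A, C, E}, which has 3 elements.
Since |N(S)| = 3 < |S| = 4, Hall's condition fails for this subset.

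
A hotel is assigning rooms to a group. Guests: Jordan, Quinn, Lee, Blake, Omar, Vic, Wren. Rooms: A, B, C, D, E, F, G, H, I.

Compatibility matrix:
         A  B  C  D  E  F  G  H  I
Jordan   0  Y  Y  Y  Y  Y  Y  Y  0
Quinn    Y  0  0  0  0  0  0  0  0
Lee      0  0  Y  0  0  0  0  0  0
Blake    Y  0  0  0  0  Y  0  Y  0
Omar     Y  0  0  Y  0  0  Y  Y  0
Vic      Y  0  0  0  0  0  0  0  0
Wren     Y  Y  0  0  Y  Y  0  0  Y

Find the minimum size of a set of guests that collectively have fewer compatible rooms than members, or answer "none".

2

Take S = {Quinn, Vic}. Its neighbourhood is {A}, so |N(S)| = 1 < |S| = 2.
No single vertex violates Hall's condition since each has at least one neighbour, so 2 is the minimum.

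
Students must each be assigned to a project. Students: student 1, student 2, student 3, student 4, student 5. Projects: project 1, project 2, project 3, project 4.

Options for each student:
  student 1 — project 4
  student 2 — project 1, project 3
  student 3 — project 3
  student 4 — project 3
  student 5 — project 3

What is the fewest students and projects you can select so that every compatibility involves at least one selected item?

The 3 edges student 1–project 4, student 2–project 1, student 3–project 3 form a matching, so any vertex cover needs at least 3 vertices (one per matched edge).
Conversely {student 1, student 2, project 3} meets every edge and has exactly 3 vertices, so 3 is optimal.

3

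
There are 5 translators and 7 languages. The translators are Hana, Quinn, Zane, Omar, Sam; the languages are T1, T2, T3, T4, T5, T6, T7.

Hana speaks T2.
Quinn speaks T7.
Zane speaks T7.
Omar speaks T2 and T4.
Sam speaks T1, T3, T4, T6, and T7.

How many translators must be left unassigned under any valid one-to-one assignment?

A valid assignment of size 4: Hana-T2, Quinn-T7, Omar-T4, Sam-T3.
The set {Quinn, Zane} has only 1 neighbour ({T7}), so by Hall's theorem at most 4 of the 5 translators can be matched.
That matches 4 of the 5, leaving 1 unmatched; no matching can do better.

1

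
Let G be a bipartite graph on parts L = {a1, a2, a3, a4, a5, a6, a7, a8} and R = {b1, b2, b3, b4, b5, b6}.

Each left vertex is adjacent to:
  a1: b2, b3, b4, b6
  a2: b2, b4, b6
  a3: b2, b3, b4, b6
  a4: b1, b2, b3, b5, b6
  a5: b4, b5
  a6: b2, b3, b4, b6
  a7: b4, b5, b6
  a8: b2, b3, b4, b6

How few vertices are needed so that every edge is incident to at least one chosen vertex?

The 6 edges a1–b4, a2–b2, a3–b6, a4–b1, a5–b5, a6–b3 form a matching, so any vertex cover needs at least 6 vertices (one per matched edge).
Conversely {a4, b2, b3, b4, b5, b6} meets every edge and has exactly 6 vertices, so 6 is optimal.

6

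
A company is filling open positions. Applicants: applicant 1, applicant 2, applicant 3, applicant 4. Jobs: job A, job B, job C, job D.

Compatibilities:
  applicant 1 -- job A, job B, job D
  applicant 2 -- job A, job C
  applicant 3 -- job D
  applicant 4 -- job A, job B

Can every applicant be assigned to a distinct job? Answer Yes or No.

One maximum matching: applicant 1–job B, applicant 2–job C, applicant 3–job D, applicant 4–job A.
All 4 applicants are covered.

Yes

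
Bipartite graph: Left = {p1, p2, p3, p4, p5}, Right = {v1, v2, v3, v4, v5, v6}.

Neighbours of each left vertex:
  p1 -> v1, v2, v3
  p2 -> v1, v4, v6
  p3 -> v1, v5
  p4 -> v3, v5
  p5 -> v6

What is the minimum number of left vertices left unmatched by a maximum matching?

For example, pair p1–v2, p2–v1, p3–v5, p4–v3, p5–v6.
This saturates every left vertex, so 5 is the maximum.
That matches 5 of the 5, leaving 0 unmatched; no matching can do better.

0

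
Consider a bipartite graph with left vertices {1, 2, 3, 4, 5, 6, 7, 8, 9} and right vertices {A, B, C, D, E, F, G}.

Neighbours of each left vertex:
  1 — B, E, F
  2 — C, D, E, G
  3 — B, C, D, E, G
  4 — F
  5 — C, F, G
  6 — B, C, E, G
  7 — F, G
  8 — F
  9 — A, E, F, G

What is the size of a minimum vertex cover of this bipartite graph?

7

The 7 edges 1–E, 2–C, 3–D, 4–F, 5–G, 6–B, 9–A form a matching, so any vertex cover needs at least 7 vertices (one per matched edge).
Conversely {9, B, C, D, E, F, G} meets every edge and has exactly 7 vertices, so 7 is optimal.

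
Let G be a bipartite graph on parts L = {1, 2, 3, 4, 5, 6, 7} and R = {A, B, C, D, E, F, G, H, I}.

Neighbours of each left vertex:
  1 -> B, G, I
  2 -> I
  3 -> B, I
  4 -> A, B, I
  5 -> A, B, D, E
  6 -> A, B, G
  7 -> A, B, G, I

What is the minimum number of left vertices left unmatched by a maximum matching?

2

One maximum matching: 1-G, 2-I, 3-B, 4-A, 5-E.
The set {1, 2, 3, 4, 6, 7} has only 4 neighbours ({A, B, G, I}), so by Hall's theorem at most 5 of the 7 left vertices can be matched.
That matches 5 of the 7, leaving 2 unmatched; no matching can do better.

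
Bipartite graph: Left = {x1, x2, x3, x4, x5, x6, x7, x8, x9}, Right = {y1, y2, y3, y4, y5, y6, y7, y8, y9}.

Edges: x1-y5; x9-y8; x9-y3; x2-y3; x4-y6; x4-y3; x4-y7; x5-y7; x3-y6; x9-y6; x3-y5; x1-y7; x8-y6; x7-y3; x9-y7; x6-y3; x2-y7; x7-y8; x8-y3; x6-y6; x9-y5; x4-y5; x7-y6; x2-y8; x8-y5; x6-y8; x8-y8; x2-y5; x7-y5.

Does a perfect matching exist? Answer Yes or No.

No

The set {x1, x2, x3, x4, x5, x6, x7, x8, x9} has only 5 neighbours ({y3, y5, y6, y7, y8}), so by Hall's theorem at most 5 of the 9 left vertices can be matched.
Hence no matching covers every left vertex.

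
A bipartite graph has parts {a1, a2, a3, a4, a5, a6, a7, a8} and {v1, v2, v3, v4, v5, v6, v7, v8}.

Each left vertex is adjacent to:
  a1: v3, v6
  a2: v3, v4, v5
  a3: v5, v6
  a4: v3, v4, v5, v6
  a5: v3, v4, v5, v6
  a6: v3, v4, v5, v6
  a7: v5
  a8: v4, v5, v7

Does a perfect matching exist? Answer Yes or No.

No

The set {a1, a2, a3, a4, a5, a6, a7} has only 4 neighbours ({v3, v4, v5, v6}), so by Hall's theorem at most 5 of the 8 left vertices can be matched.
Hence no matching covers every left vertex.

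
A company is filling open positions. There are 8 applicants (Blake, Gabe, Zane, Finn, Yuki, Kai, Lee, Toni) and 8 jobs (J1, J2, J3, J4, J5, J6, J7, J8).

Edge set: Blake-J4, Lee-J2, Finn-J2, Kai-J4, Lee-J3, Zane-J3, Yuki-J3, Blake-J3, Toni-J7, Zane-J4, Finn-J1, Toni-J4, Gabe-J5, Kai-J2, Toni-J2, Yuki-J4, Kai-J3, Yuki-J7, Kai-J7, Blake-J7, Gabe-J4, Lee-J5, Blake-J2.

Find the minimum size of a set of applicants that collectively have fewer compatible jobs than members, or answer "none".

Take S = {Blake, Zane, Yuki, Kai, Toni}. Its neighbourhood is {J2, J3, J4, J7}, so |N(S)| = 4 < |S| = 5.
Every subset of size less than 5 has at least as many neighbours as members, so 5 is the minimum.

5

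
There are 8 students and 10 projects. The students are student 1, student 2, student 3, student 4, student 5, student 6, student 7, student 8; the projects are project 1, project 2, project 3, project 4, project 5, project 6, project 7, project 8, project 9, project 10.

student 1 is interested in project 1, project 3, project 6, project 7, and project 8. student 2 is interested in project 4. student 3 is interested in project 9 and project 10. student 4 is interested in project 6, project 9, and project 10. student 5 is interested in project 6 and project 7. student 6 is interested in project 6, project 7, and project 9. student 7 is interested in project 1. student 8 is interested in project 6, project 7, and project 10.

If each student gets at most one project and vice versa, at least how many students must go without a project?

One maximum matching: student 1–project 3, student 2–project 4, student 3–project 10, student 4–project 6, student 5–project 7, student 6–project 9, student 7–project 1.
The set {student 3, student 4, student 5, student 6, student 8} has only 4 neighbours ({project 10, project 6, project 7, project 9}), so by Hall's theorem at most 7 of the 8 students can be matched.
That matches 7 of the 8, leaving 1 unmatched; no matching can do better.

1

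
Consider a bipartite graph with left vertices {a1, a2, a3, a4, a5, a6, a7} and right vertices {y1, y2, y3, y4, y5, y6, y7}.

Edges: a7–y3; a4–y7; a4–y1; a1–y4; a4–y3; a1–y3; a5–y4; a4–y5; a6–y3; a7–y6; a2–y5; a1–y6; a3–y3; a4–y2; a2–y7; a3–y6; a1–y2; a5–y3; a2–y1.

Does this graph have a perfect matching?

No

The set {a3, a6, a7} has only 2 neighbours ({y3, y6}), so by Hall's theorem at most 6 of the 7 left vertices can be matched.
Hence no matching covers every left vertex.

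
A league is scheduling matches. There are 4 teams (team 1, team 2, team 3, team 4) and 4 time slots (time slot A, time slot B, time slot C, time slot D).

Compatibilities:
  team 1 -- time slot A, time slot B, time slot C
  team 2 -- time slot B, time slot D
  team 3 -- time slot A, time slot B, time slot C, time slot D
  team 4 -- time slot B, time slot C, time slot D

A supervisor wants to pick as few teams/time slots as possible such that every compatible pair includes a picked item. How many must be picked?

A maximum matching has 4 edges (e.g. team 1–time slot C, team 2–time slot B, team 3–time slot A, team 4–time slot D).
By König's theorem the minimum vertex cover has the same size. One such cover is {team 1, team 2, team 3, team 4}.

4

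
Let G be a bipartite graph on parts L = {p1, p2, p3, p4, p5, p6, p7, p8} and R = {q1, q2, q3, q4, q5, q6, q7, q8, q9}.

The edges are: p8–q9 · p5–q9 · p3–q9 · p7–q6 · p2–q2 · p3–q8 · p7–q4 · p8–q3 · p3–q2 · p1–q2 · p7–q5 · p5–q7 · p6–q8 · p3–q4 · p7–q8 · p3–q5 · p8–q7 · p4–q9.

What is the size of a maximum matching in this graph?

7

A valid assignment of size 7: p1-q2, p3-q4, p4-q9, p5-q7, p6-q8, p7-q6, p8-q3.
The set {p1, p2} has only 1 neighbour ({q2}), so by Hall's theorem at most 7 of the 8 left vertices can be matched.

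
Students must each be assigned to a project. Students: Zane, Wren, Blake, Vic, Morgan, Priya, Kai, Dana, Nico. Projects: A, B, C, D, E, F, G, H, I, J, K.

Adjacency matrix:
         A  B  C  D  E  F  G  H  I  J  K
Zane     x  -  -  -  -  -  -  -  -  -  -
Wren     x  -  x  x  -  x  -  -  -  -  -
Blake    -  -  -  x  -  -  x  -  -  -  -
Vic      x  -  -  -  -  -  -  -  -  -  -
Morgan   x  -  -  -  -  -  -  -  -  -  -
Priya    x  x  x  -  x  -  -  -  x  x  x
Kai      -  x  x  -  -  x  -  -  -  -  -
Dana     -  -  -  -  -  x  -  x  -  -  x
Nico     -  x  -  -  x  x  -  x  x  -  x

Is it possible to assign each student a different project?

The set {Zane, Vic, Morgan} has only 1 neighbour ({A}), so by Hall's theorem at most 7 of the 9 students can be matched.
Hence no matching covers every student.

No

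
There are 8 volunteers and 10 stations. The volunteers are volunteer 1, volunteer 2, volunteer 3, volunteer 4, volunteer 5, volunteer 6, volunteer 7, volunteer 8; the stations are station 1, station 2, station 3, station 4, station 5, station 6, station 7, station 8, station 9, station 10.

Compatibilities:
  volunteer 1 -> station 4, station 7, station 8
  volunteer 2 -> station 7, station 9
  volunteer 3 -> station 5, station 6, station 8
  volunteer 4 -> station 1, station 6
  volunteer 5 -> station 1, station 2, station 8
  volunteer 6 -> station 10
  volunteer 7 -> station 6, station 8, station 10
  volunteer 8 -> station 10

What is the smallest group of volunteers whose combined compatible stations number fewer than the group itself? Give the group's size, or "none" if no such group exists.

Take S = {volunteer 6, volunteer 8}. Its neighbourhood is {station 10}, so |N(S)| = 1 < |S| = 2.
No single vertex violates Hall's condition since each has at least one neighbour, so 2 is the minimum.

2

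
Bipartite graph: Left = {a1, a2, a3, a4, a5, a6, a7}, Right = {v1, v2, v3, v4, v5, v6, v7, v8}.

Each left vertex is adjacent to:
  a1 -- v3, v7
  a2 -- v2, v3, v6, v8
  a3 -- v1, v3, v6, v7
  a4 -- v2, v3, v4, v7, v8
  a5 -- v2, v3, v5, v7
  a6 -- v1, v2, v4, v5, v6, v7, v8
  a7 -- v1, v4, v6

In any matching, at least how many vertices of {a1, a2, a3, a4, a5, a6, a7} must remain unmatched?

0

For example, pair a1–v3, a2–v2, a3–v1, a4–v4, a5–v7, a6–v8, a7–v6.
All 7 left vertices are matched, so no larger matching exists.
That matches 7 of the 7, leaving 0 unmatched; no matching can do better.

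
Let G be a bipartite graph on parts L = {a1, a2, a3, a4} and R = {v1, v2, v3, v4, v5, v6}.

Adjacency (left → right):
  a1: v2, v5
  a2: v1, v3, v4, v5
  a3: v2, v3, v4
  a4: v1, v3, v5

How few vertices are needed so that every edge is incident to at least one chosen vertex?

The 4 edges a1–v5, a2–v4, a3–v2, a4–v1 form a matching, so any vertex cover needs at least 4 vertices (one per matched edge).
Conversely {a1, a2, a3, a4} meets every edge and has exactly 4 vertices, so 4 is optimal.

4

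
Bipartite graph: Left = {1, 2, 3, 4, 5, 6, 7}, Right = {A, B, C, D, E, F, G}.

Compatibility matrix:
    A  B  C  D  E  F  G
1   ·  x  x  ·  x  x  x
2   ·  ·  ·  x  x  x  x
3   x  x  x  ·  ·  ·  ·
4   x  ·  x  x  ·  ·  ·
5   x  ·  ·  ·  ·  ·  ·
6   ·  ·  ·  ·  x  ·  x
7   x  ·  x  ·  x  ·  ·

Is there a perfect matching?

For example, pair 1–B, 2–F, 3–C, 4–D, 5–A, 6–G, 7–E.
Every left vertex is matched, so this is a perfect matching.

Yes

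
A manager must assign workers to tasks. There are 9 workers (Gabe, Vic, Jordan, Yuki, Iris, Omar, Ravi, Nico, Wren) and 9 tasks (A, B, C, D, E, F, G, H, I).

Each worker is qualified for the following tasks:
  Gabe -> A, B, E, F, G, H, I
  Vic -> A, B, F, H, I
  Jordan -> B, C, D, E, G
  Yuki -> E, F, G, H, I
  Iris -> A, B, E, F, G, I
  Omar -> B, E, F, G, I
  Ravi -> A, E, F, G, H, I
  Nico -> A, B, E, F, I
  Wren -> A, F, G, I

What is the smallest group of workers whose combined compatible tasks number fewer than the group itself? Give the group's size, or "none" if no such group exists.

Take S = {Gabe, Vic, Yuki, Iris, Omar, Ravi, Nico, Wren}. Its neighbourhood is {A, B, E, F, G, H, I}, so |N(S)| = 7 < |S| = 8.
Every subset of size less than 8 has at least as many neighbours as members, so 8 is the minimum.

8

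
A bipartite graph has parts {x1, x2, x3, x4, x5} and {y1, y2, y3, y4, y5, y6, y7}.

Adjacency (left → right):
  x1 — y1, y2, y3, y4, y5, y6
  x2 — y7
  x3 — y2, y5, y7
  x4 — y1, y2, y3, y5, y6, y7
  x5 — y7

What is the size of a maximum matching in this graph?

For example, pair x1–y4, x2–y7, x3–y2, x4–y6.
The set {x2, x5} has only 1 neighbour ({y7}), so by Hall's theorem at most 4 of the 5 left vertices can be matched.

4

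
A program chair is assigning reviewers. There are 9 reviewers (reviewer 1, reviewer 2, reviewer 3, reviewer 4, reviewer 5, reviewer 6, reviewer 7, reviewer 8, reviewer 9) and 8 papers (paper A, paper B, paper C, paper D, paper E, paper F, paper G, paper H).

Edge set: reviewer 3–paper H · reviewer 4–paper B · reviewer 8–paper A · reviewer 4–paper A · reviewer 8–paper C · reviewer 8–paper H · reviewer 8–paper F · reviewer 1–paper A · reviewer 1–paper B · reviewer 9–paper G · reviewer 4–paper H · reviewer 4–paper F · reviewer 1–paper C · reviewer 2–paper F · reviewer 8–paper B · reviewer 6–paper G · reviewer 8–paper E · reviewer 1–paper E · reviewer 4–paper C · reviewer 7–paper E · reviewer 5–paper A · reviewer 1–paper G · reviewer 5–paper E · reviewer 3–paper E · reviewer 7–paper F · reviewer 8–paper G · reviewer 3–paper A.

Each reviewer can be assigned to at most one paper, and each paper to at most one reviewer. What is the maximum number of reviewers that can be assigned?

7

One maximum matching: reviewer 1–paper B, reviewer 2–paper F, reviewer 3–paper H, reviewer 4–paper C, reviewer 5–paper A, reviewer 6–paper G, reviewer 7–paper E.
The set {reviewer 1, reviewer 2, reviewer 3, reviewer 4, reviewer 5, reviewer 6, reviewer 7, reviewer 8, reviewer 9} has only 7 neighbours ({paper A, paper B, paper C, paper E, paper F, paper G, paper H}), so by Hall's theorem at most 7 of the 9 reviewers can be matched.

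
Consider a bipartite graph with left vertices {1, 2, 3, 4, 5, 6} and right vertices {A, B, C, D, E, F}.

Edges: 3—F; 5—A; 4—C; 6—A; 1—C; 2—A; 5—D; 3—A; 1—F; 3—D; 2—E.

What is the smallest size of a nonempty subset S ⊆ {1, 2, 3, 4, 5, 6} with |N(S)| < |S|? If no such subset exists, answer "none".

5

Take S = {1, 3, 4, 5, 6}. Its neighbourhood is {A, C, D, F}, so |N(S)| = 4 < |S| = 5.
Every subset of size less than 5 has at least as many neighbours as members, so 5 is the minimum.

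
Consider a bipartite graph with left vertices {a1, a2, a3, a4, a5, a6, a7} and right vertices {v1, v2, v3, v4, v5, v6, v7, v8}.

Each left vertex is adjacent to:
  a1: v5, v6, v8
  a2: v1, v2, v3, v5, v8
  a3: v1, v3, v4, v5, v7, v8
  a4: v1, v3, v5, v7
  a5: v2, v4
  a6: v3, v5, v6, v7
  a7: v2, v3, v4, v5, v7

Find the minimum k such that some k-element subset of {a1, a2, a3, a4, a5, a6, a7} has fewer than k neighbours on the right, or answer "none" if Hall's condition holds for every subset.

none

A matching saturating every left vertex exists, for instance a1→v6, a2→v2, a3→v8, a4→v1, a5→v4, a6→v7, a7→v3.
By Hall's marriage theorem, this means |N(S)| ≥ |S| for every subset S, so no violating subset exists.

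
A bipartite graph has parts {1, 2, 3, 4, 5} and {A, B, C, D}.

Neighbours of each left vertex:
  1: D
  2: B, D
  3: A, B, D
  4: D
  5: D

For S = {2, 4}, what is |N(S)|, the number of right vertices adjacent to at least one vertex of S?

2

The union of neighbours of {2, 4} is {B, D}, which has 2 elements.
Since |N(S)| = 2 ≥ |S| = 2, Hall's condition holds for this subset.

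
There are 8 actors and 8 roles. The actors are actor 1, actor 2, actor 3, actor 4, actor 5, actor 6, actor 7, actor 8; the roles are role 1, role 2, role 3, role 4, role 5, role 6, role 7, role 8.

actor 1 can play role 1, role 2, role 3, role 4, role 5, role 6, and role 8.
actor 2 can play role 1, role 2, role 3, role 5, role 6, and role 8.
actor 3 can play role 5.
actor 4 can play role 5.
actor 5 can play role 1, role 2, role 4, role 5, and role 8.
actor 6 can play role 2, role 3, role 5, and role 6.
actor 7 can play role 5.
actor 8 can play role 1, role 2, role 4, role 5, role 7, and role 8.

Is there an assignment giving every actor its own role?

The set {actor 3, actor 4, actor 7} has only 1 neighbour ({role 5}), so by Hall's theorem at most 6 of the 8 actors can be matched.
Hence no matching covers every actor.

No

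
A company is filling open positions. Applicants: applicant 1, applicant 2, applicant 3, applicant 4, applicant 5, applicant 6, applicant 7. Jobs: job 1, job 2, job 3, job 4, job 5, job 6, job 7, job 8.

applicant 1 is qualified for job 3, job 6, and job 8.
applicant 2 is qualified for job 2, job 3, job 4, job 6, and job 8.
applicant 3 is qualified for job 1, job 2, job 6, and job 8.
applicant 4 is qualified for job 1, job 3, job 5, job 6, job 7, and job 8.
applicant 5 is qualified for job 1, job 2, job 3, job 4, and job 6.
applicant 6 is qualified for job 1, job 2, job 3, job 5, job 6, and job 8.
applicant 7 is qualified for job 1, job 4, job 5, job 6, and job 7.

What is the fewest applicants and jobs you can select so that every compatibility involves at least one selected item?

The 7 edges applicant 1–job 3, applicant 2–job 8, applicant 3–job 2, applicant 4–job 7, applicant 5–job 4, applicant 6–job 1, applicant 7–job 5 form a matching, so any vertex cover needs at least 7 vertices (one per matched edge).
Conversely {applicant 1, applicant 2, applicant 3, applicant 4, applicant 5, applicant 6, applicant 7} meets every edge and has exactly 7 vertices, so 7 is optimal.

7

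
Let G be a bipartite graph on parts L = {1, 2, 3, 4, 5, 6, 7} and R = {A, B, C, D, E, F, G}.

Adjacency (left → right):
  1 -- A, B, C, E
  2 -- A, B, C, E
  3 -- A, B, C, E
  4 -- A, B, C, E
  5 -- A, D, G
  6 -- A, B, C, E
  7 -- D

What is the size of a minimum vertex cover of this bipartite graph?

The 6 edges 1–A, 2–C, 3–E, 4–B, 5–G, 7–D form a matching, so any vertex cover needs at least 6 vertices (one per matched edge).
Conversely {5, 7, A, B, C, E} meets every edge and has exactly 6 vertices, so 6 is optimal.

6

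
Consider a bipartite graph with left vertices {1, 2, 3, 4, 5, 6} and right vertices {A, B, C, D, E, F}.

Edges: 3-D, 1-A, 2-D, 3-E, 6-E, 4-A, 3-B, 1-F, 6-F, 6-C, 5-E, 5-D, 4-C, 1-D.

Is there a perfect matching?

Yes

For example, pair 1–F, 2–D, 3–B, 4–A, 5–E, 6–C.
Every left vertex is matched, so this is a perfect matching.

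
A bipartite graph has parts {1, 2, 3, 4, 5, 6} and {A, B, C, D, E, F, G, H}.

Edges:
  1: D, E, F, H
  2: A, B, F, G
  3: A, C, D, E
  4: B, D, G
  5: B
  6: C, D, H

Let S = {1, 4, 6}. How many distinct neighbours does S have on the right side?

7

The union of neighbours of {1, 4, 6} is {B, C, D, E, F, G, H}, which has 7 elements.
Since |N(S)| = 7 ≥ |S| = 3, Hall's condition holds for this subset.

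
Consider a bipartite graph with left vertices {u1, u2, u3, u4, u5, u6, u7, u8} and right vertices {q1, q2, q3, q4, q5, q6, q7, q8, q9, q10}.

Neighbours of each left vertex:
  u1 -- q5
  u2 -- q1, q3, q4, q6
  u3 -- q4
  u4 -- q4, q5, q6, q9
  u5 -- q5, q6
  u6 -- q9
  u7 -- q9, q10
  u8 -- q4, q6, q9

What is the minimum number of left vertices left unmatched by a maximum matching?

2

For example, pair u1–q5, u2–q3, u3–q4, u4–q9, u5–q6, u7–q10.
The set {u1, u3, u4, u5, u6, u8} has only 4 neighbours ({q4, q5, q6, q9}), so by Hall's theorem at most 6 of the 8 left vertices can be matched.
That matches 6 of the 8, leaving 2 unmatched; no matching can do better.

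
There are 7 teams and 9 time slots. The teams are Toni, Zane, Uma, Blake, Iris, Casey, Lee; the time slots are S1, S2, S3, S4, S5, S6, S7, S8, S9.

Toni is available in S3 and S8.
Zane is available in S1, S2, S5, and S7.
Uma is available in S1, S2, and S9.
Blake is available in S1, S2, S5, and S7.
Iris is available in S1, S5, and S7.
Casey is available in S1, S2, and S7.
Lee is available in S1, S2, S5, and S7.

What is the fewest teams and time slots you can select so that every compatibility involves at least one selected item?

The 6 edges Toni–S8, Zane–S7, Uma–S9, Blake–S5, Iris–S1, Casey–S2 form a matching, so any vertex cover needs at least 6 vertices (one per matched edge).
Conversely {Toni, Uma, S1, S2, S5, S7} meets every edge and has exactly 6 vertices, so 6 is optimal.

6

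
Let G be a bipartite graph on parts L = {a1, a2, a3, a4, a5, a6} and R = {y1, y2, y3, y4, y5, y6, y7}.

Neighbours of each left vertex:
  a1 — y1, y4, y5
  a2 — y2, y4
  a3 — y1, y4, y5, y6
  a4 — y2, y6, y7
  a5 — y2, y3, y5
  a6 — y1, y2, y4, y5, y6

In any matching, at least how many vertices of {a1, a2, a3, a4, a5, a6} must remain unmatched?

0

One maximum matching: a1→y4, a2→y2, a3→y1, a4→y7, a5→y3, a6→y6.
This saturates every left vertex, so 6 is the maximum.
That matches 6 of the 6, leaving 0 unmatched; no matching can do better.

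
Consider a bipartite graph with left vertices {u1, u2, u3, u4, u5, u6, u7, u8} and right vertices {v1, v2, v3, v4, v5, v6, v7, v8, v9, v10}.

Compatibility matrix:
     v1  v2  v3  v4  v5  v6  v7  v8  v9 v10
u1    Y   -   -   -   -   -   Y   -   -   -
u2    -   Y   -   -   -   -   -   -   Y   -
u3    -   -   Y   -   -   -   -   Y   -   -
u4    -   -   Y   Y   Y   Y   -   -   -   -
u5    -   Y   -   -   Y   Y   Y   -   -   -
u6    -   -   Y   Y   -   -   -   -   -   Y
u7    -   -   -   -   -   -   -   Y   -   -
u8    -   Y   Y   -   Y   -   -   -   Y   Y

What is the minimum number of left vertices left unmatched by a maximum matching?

One maximum matching: u1→v7, u2→v9, u3→v3, u4→v6, u5→v2, u6→v4, u7→v8, u8→v10.
This saturates every left vertex, so 8 is the maximum.
That matches 8 of the 8, leaving 0 unmatched; no matching can do better.

0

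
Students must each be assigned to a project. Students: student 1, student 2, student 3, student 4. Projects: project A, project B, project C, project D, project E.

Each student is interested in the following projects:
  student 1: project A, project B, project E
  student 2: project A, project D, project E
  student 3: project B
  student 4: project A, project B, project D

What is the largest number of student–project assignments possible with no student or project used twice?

4

For example, pair student 1–project E, student 2–project D, student 3–project B, student 4–project A.
This saturates every student, so 4 is the maximum.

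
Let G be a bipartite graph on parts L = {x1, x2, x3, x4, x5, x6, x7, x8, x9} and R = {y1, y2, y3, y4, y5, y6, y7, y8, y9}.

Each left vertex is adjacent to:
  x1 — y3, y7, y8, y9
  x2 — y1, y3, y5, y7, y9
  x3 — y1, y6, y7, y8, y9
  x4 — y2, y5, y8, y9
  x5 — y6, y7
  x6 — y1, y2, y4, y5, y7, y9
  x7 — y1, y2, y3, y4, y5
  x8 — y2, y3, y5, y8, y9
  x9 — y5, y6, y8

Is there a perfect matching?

One maximum matching: x1-y3, x2-y1, x3-y7, x4-y5, x5-y6, x6-y2, x7-y4, x8-y9, x9-y8.
All 9 left vertices are covered.

Yes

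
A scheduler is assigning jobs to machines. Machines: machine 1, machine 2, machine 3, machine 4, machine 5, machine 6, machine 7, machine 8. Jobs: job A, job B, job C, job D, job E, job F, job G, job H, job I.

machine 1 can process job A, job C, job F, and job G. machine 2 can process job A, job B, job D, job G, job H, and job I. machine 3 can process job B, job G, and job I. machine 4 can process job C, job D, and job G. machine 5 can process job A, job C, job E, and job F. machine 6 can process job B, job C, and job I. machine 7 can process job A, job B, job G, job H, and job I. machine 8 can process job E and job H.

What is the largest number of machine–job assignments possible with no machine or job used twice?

A valid assignment of size 8: machine 1–job F, machine 2–job A, machine 3–job G, machine 4–job D, machine 5–job E, machine 6–job I, machine 7–job B, machine 8–job H.
All 8 machines are matched, so no larger matching exists.

8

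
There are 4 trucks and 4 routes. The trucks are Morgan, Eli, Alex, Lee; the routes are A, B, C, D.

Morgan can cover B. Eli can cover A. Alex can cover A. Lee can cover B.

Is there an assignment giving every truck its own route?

No

The set {Morgan, Eli, Alex, Lee} has only 2 neighbours ({A, B}), so by Hall's theorem at most 2 of the 4 trucks can be matched.
Hence no matching covers every truck.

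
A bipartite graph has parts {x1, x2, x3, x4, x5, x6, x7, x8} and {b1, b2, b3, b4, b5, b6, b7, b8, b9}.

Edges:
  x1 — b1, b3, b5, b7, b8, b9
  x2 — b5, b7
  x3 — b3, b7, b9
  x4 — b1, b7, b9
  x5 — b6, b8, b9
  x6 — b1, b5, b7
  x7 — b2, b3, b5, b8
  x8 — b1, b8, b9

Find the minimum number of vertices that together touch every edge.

8

A maximum matching has 8 edges (e.g. x1–b7, x2–b5, x3–b3, x4–b9, x5–b6, x6–b1, x7–b2, x8–b8).
By König's theorem the minimum vertex cover has the same size. One such cover is {x1, x2, x3, x4, x5, x6, x7, x8}.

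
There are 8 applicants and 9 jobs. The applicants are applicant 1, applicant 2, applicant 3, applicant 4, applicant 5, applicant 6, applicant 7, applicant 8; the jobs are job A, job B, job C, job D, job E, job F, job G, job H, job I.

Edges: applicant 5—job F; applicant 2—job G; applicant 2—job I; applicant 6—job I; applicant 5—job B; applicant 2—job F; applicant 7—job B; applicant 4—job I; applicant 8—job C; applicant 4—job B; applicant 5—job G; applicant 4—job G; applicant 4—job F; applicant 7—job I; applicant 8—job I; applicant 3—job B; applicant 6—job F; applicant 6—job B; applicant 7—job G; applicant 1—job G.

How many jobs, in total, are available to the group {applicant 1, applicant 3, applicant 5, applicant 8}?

5

The union of neighbours of {applicant 1, applicant 3, applicant 5, applicant 8} is {job B, job C, job F, job G, job I}, which has 5 elements.
Since |N(S)| = 5 ≥ |S| = 4, Hall's condition holds for this subset.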